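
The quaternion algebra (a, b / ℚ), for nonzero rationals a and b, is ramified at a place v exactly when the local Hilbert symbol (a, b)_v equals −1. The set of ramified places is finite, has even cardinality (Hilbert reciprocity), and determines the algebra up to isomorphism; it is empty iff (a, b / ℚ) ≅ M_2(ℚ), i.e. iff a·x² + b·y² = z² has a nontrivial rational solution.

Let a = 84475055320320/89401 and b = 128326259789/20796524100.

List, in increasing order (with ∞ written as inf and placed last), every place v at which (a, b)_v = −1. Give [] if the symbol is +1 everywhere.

[3, 29, 43, 47]

(a, b) ≡ (212205, 29) mod (ℚ^×)²; places V = {2, 3, 5, 7, 11, 13, 17, 19, 23, 29, 43, 47, ∞}.
(a,b)_∞: sgn(212205)=+, sgn(29)=+, so +1.
(a,b)_13: α=-2, u≡6; β=2, v≡10 (mod 13); (6|13)=-1, (10|13)=+1; sign (−1)^0·-1^2·+1^-2 = +1.
(a,b)_5: α=1, u≡4; β=-2, v≡1 (mod 5); (4|5)=+1, (1|5)=+1; sign (−1)^0·+1^-2·+1^1 = +1.
(a,b)_47: α=1, u≡32; β=0, v≡35 (mod 47); (32|47)=+1, (35|47)=-1; sign (−1)^0·+1^0·-1^1 = -1.
(a,b)_23: α=-2, u≡11; β=-2, v≡1 (mod 23); (11|23)=-1, (1|23)=+1; sign (−1)^0·-1^-2·+1^-2 = +1.
(a,b)_11: α=0, u≡4; β=-2, v≡6 (mod 11); (4|11)=+1, (6|11)=-1; sign (−1)^0·+1^-2·-1^0 = +1.
(a,b)_17: α=0, u≡6; β=2, v≡6 (mod 17); (6|17)=-1, (6|17)=-1; sign (−1)^0·-1^2·-1^0 = +1.
(a,b)_43: α=3, u≡34; β=2, v≡22 (mod 43); (34|43)=-1, (22|43)=-1; sign (−1)^0·-1^2·-1^3 = -1.
(a,b)_29: α=2, u≡17; β=1, v≡23 (mod 29); (17|29)=-1, (23|29)=+1; sign (−1)^0·-1^1·+1^2 = -1.
(a,b)_19: α=0, u≡15; β=-2, v≡8 (mod 19); (15|19)=-1, (8|19)=-1; sign (−1)^0·-1^-2·-1^0 = +1.
(a,b)_3: α=1, u≡1; β=-2, v≡2 (mod 3); (1|3)=+1, (2|3)=-1; sign (−1)^0·+1^-2·-1^1 = -1.
(a,b)_7: α=1, u≡5; β=2, v≡1 (mod 7); (5|7)=-1, (1|7)=+1; sign (−1)^0·-1^2·+1^1 = +1.
(a,b)_2: α=8, β=-2; u≡5, v≡5 (mod 8); ε(u)ε(v)=0·0, αω(v)=8·1, βω(u)=-2·1; sum ≡ 0  ⇒  +1.
Ram(212205, 29) = {3, 29, 43, 47}; no ℚ_3-point on the conic.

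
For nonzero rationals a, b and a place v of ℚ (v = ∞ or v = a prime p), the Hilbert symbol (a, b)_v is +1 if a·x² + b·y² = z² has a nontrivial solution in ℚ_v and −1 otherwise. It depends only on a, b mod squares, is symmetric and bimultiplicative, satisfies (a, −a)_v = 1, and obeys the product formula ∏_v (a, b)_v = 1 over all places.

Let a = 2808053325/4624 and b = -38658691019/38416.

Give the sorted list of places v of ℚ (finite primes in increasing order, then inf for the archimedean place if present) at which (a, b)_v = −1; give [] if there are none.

[7, 11]

Mod squares: a ≡ 154077, b ≡ -432419. Check v ∈ {∞, 2, 3, 5, 7, 11, 13, 17, 23, 29, 31, 37}.
v=23: a=23^1·(≡8), b=23^2·(≡13) mod 23; (8|23)=+1, (13|23)=+1; (−1)^{1·2·11}·(+1)^2·(+1)^1 = +1.
v=17: a=17^-2·(≡11), b=17^0·(≡5) mod 17; (11|17)=-1, (5|17)=-1; (−1)^{-2·0·8}·(-1)^0·(-1)^-2 = +1.
v=31: a=31^0·(≡2), b=31^1·(≡4) mod 31; (2|31)=+1, (4|31)=+1; (−1)^{0·1·15}·(+1)^1·(+1)^0 = +1.
v=37: a=37^0·(≡33), b=37^1·(≡23) mod 37; (33|37)=+1, (23|37)=-1; (−1)^{0·1·18}·(+1)^1·(-1)^0 = +1.
v=∞: 154077 > 0 and -432419 < 0  ⇒  (a,b)_∞ = +1.
v=3: a=3^7·(≡2), b=3^0·(≡1) mod 3; (2|3)=-1, (1|3)=+1; (−1)^{7·0·1}·(-1)^0·(+1)^7 = +1.
v=2: v_2(a)=-4, v_2(b)=-4; units ≡ 5, 5 (mod 8); ε·ε+αω+βω = 0·0+-4·1+-4·1 ≡ 0  ⇒  (a,b)_2 = +1.
v=11: a=11^1·(≡9), b=11^0·(≡2) mod 11; (9|11)=+1, (2|11)=-1; (−1)^{1·0·5}·(+1)^0·(-1)^1 = -1.
v=29: a=29^1·(≡6), b=29^1·(≡16) mod 29; (6|29)=+1, (16|29)=+1; (−1)^{1·1·14}·(+1)^1·(+1)^1 = +1.
v=5: a=5^2·(≡2), b=5^0·(≡1) mod 5; (2|5)=-1, (1|5)=+1; (−1)^{2·0·2}·(-1)^0·(+1)^2 = +1.
v=7: a=7^1·(≡3), b=7^-4·(≡5) mod 7; (3|7)=-1, (5|7)=-1; (−1)^{1·-4·3}·(-1)^-4·(-1)^1 = -1.
v=13: a=13^0·(≡10), b=13^3·(≡10) mod 13; (10|13)=+1, (10|13)=+1; (−1)^{0·3·6}·(+1)^3·(+1)^0 = +1.
(154077, -432419 / ℚ) ramifies at {7, 11}: a division algebra.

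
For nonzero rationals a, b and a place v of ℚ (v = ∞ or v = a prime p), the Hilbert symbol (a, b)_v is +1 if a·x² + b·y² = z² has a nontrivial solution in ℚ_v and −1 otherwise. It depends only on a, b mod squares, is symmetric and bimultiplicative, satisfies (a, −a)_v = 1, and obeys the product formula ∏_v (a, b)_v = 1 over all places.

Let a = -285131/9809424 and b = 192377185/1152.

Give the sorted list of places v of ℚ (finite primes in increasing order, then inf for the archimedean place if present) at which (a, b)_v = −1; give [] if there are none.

Mod squares: a ≡ -11, b ≡ 27170. Check v ∈ {∞, 2, 3, 5, 7, 11, 13, 17, 19, 23, 29}.
v=29: a=29^-2·(≡14), b=29^0·(≡18) mod 29; (14|29)=-1, (18|29)=-1; (−1)^{-2·0·14}·(-1)^0·(-1)^-2 = +1.
v=2: v_2(a)=-4, v_2(b)=-7; units ≡ 5, 1 (mod 8); ε·ε+αω+βω = 0·0+-4·0+-7·1 ≡ 1  ⇒  (a,b)_2 = -1.
v=∞: -11 < 0 and 27170 > 0  ⇒  (a,b)_∞ = +1.
v=17: a=17^0·(≡7), b=17^2·(≡1) mod 17; (7|17)=-1, (1|17)=+1; (−1)^{0·2·8}·(-1)^2·(+1)^0 = +1.
v=23: a=23^2·(≡8), b=23^0·(≡5) mod 23; (8|23)=+1, (5|23)=-1; (−1)^{2·0·11}·(+1)^0·(-1)^2 = +1.
v=5: a=5^0·(≡1), b=5^1·(≡1) mod 5; (1|5)=+1, (1|5)=+1; (−1)^{0·1·2}·(+1)^1·(+1)^0 = +1.
v=11: a=11^1·(≡8), b=11^1·(≡7) mod 11; (8|11)=-1, (7|11)=-1; (−1)^{1·1·5}·(-1)^1·(-1)^1 = -1.
v=13: a=13^0·(≡11), b=13^1·(≡9) mod 13; (11|13)=-1, (9|13)=+1; (−1)^{0·1·6}·(-1)^1·(+1)^0 = -1.
v=19: a=19^0·(≡15), b=19^1·(≡6) mod 19; (15|19)=-1, (6|19)=+1; (−1)^{0·1·9}·(-1)^1·(+1)^0 = -1.
v=3: a=3^-6·(≡1), b=3^-2·(≡2) mod 3; (1|3)=+1, (2|3)=-1; (−1)^{-6·-2·1}·(+1)^-2·(-1)^-6 = +1.
v=7: a=7^2·(≡6), b=7^2·(≡6) mod 7; (6|7)=-1, (6|7)=-1; (−1)^{2·2·3}·(-1)^2·(-1)^2 = +1.
Ram(-11, 27170) = {2, 11, 13, 19}; no ℚ_2-point on the conic.

[2, 11, 13, 19]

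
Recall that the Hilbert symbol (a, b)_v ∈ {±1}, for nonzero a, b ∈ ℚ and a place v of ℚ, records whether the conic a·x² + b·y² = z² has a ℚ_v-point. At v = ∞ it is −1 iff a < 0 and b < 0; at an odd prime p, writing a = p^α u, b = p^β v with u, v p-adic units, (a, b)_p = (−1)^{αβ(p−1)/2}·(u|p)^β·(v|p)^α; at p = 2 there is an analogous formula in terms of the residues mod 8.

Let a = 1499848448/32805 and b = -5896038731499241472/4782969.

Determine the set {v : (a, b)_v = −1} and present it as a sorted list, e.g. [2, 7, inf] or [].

[2, 5, 19, 29]

Mod squares: a ≡ 597835, b ≡ -6293. Check v ∈ {∞, 2, 3, 5, 7, 19, 29, 31}.
v=5: a=5^-1·(≡3), b=5^0·(≡2) mod 5; (3|5)=-1, (2|5)=-1; (−1)^{-1·0·2}·(-1)^0·(-1)^-1 = -1.
v=∞: 597835 > 0 and -6293 < 0  ⇒  (a,b)_∞ = +1.
v=2: v_2(a)=8, v_2(b)=16; units ≡ 3, 3 (mod 8); ε·ε+αω+βω = 1·1+8·1+16·1 ≡ 1  ⇒  (a,b)_2 = -1.
v=19: a=19^1·(≡17), b=19^2·(≡15) mod 19; (17|19)=+1, (15|19)=-1; (−1)^{1·2·9}·(+1)^2·(-1)^1 = -1.
v=7: a=7^3·(≡6), b=7^3·(≡4) mod 7; (6|7)=-1, (4|7)=+1; (−1)^{3·3·3}·(-1)^3·(+1)^3 = +1.
v=29: a=29^1·(≡23), b=29^3·(≡21) mod 29; (23|29)=+1, (21|29)=-1; (−1)^{1·3·14}·(+1)^3·(-1)^1 = -1.
v=3: a=3^-8·(≡1), b=3^-14·(≡1) mod 3; (1|3)=+1, (1|3)=+1; (−1)^{-8·-14·1}·(+1)^-14·(+1)^-8 = +1.
v=31: a=31^1·(≡15), b=31^3·(≡2) mod 31; (15|31)=-1, (2|31)=+1; (−1)^{1·3·15}·(-1)^3·(+1)^1 = +1.
|Ram(597835, -6293)| = 4, even; anisotropic at {2, 5, 19, 29}.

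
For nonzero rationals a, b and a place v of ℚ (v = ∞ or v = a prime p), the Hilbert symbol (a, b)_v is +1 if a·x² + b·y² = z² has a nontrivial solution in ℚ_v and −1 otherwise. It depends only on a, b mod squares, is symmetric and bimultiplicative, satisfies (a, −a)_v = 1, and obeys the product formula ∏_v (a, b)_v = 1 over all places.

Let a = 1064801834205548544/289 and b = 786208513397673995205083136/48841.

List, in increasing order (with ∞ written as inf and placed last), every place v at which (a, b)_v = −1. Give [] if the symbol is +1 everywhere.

Mod squares: a ≡ 129, b ≡ 645946. Check v ∈ {∞, 2, 3, 7, 13, 17, 29, 37, 43}.
v=2: v_2(a)=12, v_2(b)=27; units ≡ 1, 5 (mod 8); ε·ε+αω+βω = 0·0+12·1+27·0 ≡ 0  ⇒  (a,b)_2 = +1.
v=37: a=37^2·(≡18), b=37^3·(≡18) mod 37; (18|37)=-1, (18|37)=-1; (−1)^{2·3·18}·(-1)^3·(-1)^2 = -1.
v=13: a=13^0·(≡9), b=13^-2·(≡2) mod 13; (9|13)=+1, (2|13)=-1; (−1)^{0·-2·6}·(+1)^-2·(-1)^0 = +1.
v=7: a=7^4·(≡6), b=7^5·(≡1) mod 7; (6|7)=-1, (1|7)=+1; (−1)^{4·5·3}·(-1)^5·(+1)^4 = -1.
v=17: a=17^-2·(≡14), b=17^-2·(≡12) mod 17; (14|17)=-1, (12|17)=-1; (−1)^{-2·-2·8}·(-1)^-2·(-1)^-2 = +1.
v=∞: 129 > 0 and 645946 > 0  ⇒  (a,b)_∞ = +1.
v=29: a=29^2·(≡25), b=29^3·(≡27) mod 29; (25|29)=+1, (27|29)=-1; (−1)^{2·3·14}·(+1)^3·(-1)^2 = +1.
v=43: a=43^1·(≡18), b=43^1·(≡31) mod 43; (18|43)=-1, (31|43)=+1; (−1)^{1·1·21}·(-1)^1·(+1)^1 = +1.
v=3: a=3^7·(≡1), b=3^8·(≡1) mod 3; (1|3)=+1, (1|3)=+1; (−1)^{7·8·1}·(+1)^8·(+1)^7 = +1.
|Ram(129, 645946)| = 2, even; anisotropic at {7, 37}.

[7, 37]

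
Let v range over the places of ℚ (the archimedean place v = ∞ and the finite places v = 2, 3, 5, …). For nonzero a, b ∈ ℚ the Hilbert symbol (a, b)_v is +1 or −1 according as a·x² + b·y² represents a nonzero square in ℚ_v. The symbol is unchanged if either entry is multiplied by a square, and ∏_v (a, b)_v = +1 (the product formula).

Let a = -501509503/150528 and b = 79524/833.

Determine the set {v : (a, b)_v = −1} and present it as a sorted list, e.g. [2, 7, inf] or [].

(a, b) ≡ (-14421, 17) mod (ℚ^×)²; places V = {2, 3, 7, 11, 17, 19, 23, 47, ∞}.
(a,b)_47: α=0, u≡36; β=2, v≡37 (mod 47); (36|47)=+1, (37|47)=+1; sign (−1)^0·+1^2·+1^0 = +1.
(a,b)_17: α=2, u≡5; β=-1, v≡1 (mod 17); (5|17)=-1, (1|17)=+1; sign (−1)^0·-1^-1·+1^2 = -1.
(a,b)_2: α=-10, β=2; u≡3, v≡1 (mod 8); ε(u)ε(v)=1·0, αω(v)=-10·0, βω(u)=2·1; sum ≡ 0  ⇒  +1.
(a,b)_3: α=-1, u≡2; β=2, v≡2 (mod 3); (2|3)=-1, (2|3)=-1; sign (−1)^0·-1^2·-1^-1 = -1.
(a,b)_7: α=-2, u≡5; β=-2, v≡6 (mod 7); (5|7)=-1, (6|7)=-1; sign (−1)^0·-1^-2·-1^-2 = +1.
(a,b)_∞: sgn(-14421)=−, sgn(17)=+, so +1.
(a,b)_23: α=1, u≡20; β=0, v≡21 (mod 23); (20|23)=-1, (21|23)=-1; sign (−1)^0·-1^0·-1^1 = -1.
(a,b)_11: α=1, u≡1; β=0, v≡2 (mod 11); (1|11)=+1, (2|11)=-1; sign (−1)^0·+1^0·-1^1 = -1.
(a,b)_19: α=3, u≡9; β=0, v≡16 (mod 19); (9|19)=+1, (16|19)=+1; sign (−1)^0·+1^0·+1^3 = +1.
|Ram(-14421, 17)| = 4, even; anisotropic at {3, 11, 17, 23}.

[3, 11, 17, 23]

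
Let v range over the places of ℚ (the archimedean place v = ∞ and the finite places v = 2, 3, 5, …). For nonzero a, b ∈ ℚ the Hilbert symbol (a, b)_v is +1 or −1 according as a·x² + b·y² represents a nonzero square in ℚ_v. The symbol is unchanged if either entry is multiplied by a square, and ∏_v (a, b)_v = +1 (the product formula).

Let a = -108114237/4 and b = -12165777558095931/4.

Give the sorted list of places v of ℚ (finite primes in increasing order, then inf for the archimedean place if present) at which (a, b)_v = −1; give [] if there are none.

[3, inf]

Mod squares: a ≡ -245157, b ≡ -51. Check v ∈ {∞, 2, 3, 7, 11, 17, 19, 23}.
v=∞: -245157 < 0 and -51 < 0  ⇒  (a,b)_∞ = -1.
v=7: a=7^2·(≡2), b=7^2·(≡3) mod 7; (2|7)=+1, (3|7)=-1; (−1)^{2·2·3}·(+1)^2·(-1)^2 = +1.
v=3: a=3^3·(≡1), b=3^7·(≡1) mod 3; (1|3)=+1, (1|3)=+1; (−1)^{3·7·1}·(+1)^7·(+1)^3 = -1.
v=11: a=11^1·(≡8), b=11^2·(≡9) mod 11; (8|11)=-1, (9|11)=+1; (−1)^{1·2·5}·(-1)^2·(+1)^1 = +1.
v=23: a=23^1·(≡13), b=23^2·(≡8) mod 23; (13|23)=+1, (8|23)=+1; (−1)^{1·2·11}·(+1)^2·(+1)^1 = +1.
v=19: a=19^1·(≡17), b=19^2·(≡7) mod 19; (17|19)=+1, (7|19)=+1; (−1)^{1·2·9}·(+1)^2·(+1)^1 = +1.
v=17: a=17^1·(≡14), b=17^3·(≡3) mod 17; (14|17)=-1, (3|17)=-1; (−1)^{1·3·8}·(-1)^3·(-1)^1 = +1.
v=2: v_2(a)=-2, v_2(b)=-2; units ≡ 3, 5 (mod 8); ε·ε+αω+βω = 1·0+-2·1+-2·1 ≡ 0  ⇒  (a,b)_2 = +1.
(-245157, -51 / ℚ) ramifies at {3, ∞}: a division algebra.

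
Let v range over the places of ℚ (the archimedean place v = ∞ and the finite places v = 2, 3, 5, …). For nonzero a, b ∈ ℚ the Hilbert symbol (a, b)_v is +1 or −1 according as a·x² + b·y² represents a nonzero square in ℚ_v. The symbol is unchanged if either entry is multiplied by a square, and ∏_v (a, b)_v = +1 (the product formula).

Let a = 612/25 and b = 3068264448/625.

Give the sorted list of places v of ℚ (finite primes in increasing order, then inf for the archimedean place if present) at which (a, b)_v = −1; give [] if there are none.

[]

(a, b) ≡ (17, 2) mod (ℚ^×)²; places V = {2, 3, 5, 17, ∞}.
(a,b)_5: α=-2, u≡2; β=-4, v≡3 (mod 5); (2|5)=-1, (3|5)=-1; sign (−1)^0·-1^-4·-1^-2 = +1.
(a,b)_∞: sgn(17)=+, sgn(2)=+, so +1.
(a,b)_3: α=2, u≡2; β=4, v≡2 (mod 3); (2|3)=-1, (2|3)=-1; sign (−1)^0·-1^4·-1^2 = +1.
(a,b)_17: α=1, u≡13; β=2, v≡2 (mod 17); (13|17)=+1, (2|17)=+1; sign (−1)^0·+1^2·+1^1 = +1.
(a,b)_2: α=2, β=17; u≡1, v≡1 (mod 8); ε(u)ε(v)=0·0, αω(v)=2·0, βω(u)=17·0; sum ≡ 0  ⇒  +1.
Every local symbol is +1, so the conic 17·x² + 2·y² = z² has ℚ_v-points for all v and hence a ℚ-point; (a, b / ℚ) ≅ M_2(ℚ).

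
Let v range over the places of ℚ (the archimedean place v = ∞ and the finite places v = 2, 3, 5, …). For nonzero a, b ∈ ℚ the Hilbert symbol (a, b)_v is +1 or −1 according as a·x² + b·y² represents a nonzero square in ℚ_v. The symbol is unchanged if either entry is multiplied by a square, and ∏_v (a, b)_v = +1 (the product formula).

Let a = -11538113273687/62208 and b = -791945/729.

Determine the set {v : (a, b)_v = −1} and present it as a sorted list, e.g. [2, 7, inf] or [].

[2, 7, 13, inf]

(a, b) ≡ (-429, -6545) mod (ℚ^×)²; places V = {2, 3, 5, 7, 11, 13, 17, 31, ∞}.
(a,b)_13: α=1, u≡6; β=0, v≡2 (mod 13); (6|13)=-1, (2|13)=-1; sign (−1)^0·-1^0·-1^1 = -1.
(a,b)_11: α=3, u≡9; β=3, v≡7 (mod 11); (9|11)=+1, (7|11)=-1; sign (−1)^1·+1^3·-1^3 = +1.
(a,b)_∞: sgn(-429)=−, sgn(-6545)=−, so -1.
(a,b)_7: α=4, u≡3; β=1, v≡6 (mod 7); (3|7)=-1, (6|7)=-1; sign (−1)^0·-1^1·-1^4 = -1.
(a,b)_3: α=-5, u≡1; β=-6, v≡1 (mod 3); (1|3)=+1, (1|3)=+1; sign (−1)^0·+1^-6·+1^-5 = +1.
(a,b)_17: α=2, u≡8; β=1, v≡11 (mod 17); (8|17)=+1, (11|17)=-1; sign (−1)^0·+1^1·-1^2 = +1.
(a,b)_5: α=0, u≡1; β=1, v≡4 (mod 5); (1|5)=+1, (4|5)=+1; sign (−1)^0·+1^1·+1^0 = +1.
(a,b)_2: α=-8, β=0; u≡3, v≡7 (mod 8); ε(u)ε(v)=1·1, αω(v)=-8·0, βω(u)=0·1; sum ≡ 1  ⇒  -1.
(a,b)_31: α=2, u≡2; β=0, v≡24 (mod 31); (2|31)=+1, (24|31)=-1; sign (−1)^0·+1^0·-1^2 = +1.
(-429, -6545 / ℚ) ramifies at {2, 7, 13, ∞}: a division algebra.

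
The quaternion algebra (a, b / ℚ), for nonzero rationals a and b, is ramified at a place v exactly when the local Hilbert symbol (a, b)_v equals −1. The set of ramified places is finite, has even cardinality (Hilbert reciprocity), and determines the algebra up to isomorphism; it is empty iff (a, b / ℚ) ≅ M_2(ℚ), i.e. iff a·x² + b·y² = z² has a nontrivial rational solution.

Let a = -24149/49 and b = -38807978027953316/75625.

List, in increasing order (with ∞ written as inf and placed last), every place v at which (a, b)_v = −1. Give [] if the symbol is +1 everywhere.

Mod squares: a ≡ -24149, b ≡ -41. Check v ∈ {∞, 2, 5, 7, 11, 13, 19, 31, 41}.
v=∞: -24149 < 0 and -41 < 0  ⇒  (a,b)_∞ = -1.
v=5: a=5^0·(≡4), b=5^-4·(≡4) mod 5; (4|5)=+1, (4|5)=+1; (−1)^{0·-4·2}·(+1)^-4·(+1)^0 = +1.
v=31: a=31^1·(≡17), b=31^2·(≡3) mod 31; (17|31)=-1, (3|31)=-1; (−1)^{1·2·15}·(-1)^2·(-1)^1 = -1.
v=2: v_2(a)=0, v_2(b)=2; units ≡ 3, 7 (mod 8); ε·ε+αω+βω = 1·1+0·0+2·1 ≡ 1  ⇒  (a,b)_2 = -1.
v=7: a=7^-2·(≡1), b=7^4·(≡1) mod 7; (1|7)=+1, (1|7)=+1; (−1)^{-2·4·3}·(+1)^4·(+1)^-2 = +1.
v=19: a=19^1·(≡14), b=19^2·(≡9) mod 19; (14|19)=-1, (9|19)=+1; (−1)^{1·2·9}·(-1)^2·(+1)^1 = +1.
v=13: a=13^0·(≡7), b=13^2·(≡5) mod 13; (7|13)=-1, (5|13)=-1; (−1)^{0·2·6}·(-1)^2·(-1)^0 = +1.
v=11: a=11^0·(≡8), b=11^-2·(≡3) mod 11; (8|11)=-1, (3|11)=+1; (−1)^{0·-2·5}·(-1)^-2·(+1)^0 = +1.
v=41: a=41^1·(≡34), b=41^3·(≡9) mod 41; (34|41)=-1, (9|41)=+1; (−1)^{1·3·20}·(-1)^3·(+1)^1 = -1.
Ram(-24149, -41) = {2, 31, 41, ∞}; no ℚ_2-point on the conic.

[2, 31, 41, inf]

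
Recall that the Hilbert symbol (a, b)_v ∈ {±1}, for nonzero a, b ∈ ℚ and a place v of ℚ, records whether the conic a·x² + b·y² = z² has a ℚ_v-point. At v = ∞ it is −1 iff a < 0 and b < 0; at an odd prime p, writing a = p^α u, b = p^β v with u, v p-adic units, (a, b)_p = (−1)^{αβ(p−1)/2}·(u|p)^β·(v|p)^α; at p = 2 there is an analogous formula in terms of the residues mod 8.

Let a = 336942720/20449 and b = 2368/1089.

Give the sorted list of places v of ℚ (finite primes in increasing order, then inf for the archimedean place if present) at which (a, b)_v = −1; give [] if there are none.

[2, 5, 17, 31]

Mod squares: a ≡ 584970, b ≡ 37. Check v ∈ {∞, 2, 3, 5, 11, 13, 17, 31, 37}.
v=3: a=3^3·(≡2), b=3^-2·(≡1) mod 3; (2|3)=-1, (1|3)=+1; (−1)^{3·-2·1}·(-1)^-2·(+1)^3 = +1.
v=17: a=17^1·(≡2), b=17^0·(≡5) mod 17; (2|17)=+1, (5|17)=-1; (−1)^{1·0·8}·(+1)^0·(-1)^1 = -1.
v=5: a=5^1·(≡1), b=5^0·(≡2) mod 5; (1|5)=+1, (2|5)=-1; (−1)^{1·0·2}·(+1)^0·(-1)^1 = -1.
v=37: a=37^1·(≡27), b=37^1·(≡4) mod 37; (27|37)=+1, (4|37)=+1; (−1)^{1·1·18}·(+1)^1·(+1)^1 = +1.
v=2: v_2(a)=7, v_2(b)=6; units ≡ 5, 5 (mod 8); ε·ε+αω+βω = 0·0+7·1+6·1 ≡ 1  ⇒  (a,b)_2 = -1.
v=13: a=13^-2·(≡9), b=13^0·(≡8) mod 13; (9|13)=+1, (8|13)=-1; (−1)^{-2·0·6}·(+1)^0·(-1)^-2 = +1.
v=∞: 584970 > 0 and 37 > 0  ⇒  (a,b)_∞ = +1.
v=31: a=31^1·(≡26), b=31^0·(≡3) mod 31; (26|31)=-1, (3|31)=-1; (−1)^{1·0·15}·(-1)^0·(-1)^1 = -1.
v=11: a=11^-2·(≡1), b=11^-2·(≡4) mod 11; (1|11)=+1, (4|11)=+1; (−1)^{-2·-2·5}·(+1)^-2·(+1)^-2 = +1.
(584970, 37 / ℚ) ramifies at {2, 5, 17, 31}: a division algebra.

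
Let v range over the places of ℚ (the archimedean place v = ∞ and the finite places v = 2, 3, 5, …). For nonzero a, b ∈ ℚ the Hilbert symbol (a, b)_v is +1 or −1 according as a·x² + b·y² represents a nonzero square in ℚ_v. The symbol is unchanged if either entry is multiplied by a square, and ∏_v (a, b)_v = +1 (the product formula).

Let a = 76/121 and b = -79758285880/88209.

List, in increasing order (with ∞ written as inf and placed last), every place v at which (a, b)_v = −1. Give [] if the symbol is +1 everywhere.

[2, 19, 23, 29]

Mod squares: a ≡ 19, b ≡ -6670. Check v ∈ {∞, 2, 3, 5, 7, 11, 13, 19, 23, 29}.
v=2: v_2(a)=2, v_2(b)=3; units ≡ 3, 1 (mod 8); ε·ε+αω+βω = 1·0+2·0+3·1 ≡ 1  ⇒  (a,b)_2 = -1.
v=29: a=29^0·(≡21), b=29^1·(≡2) mod 29; (21|29)=-1, (2|29)=-1; (−1)^{0·1·14}·(-1)^1·(-1)^0 = -1.
v=13: a=13^0·(≡6), b=13^2·(≡4) mod 13; (6|13)=-1, (4|13)=+1; (−1)^{0·2·6}·(-1)^2·(+1)^0 = +1.
v=11: a=11^-2·(≡10), b=11^-2·(≡8) mod 11; (10|11)=-1, (8|11)=-1; (−1)^{-2·-2·5}·(-1)^-2·(-1)^-2 = +1.
v=7: a=7^0·(≡3), b=7^2·(≡1) mod 7; (3|7)=-1, (1|7)=+1; (−1)^{0·2·3}·(-1)^2·(+1)^0 = +1.
v=3: a=3^0·(≡1), b=3^-6·(≡2) mod 3; (1|3)=+1, (2|3)=-1; (−1)^{0·-6·1}·(+1)^-6·(-1)^0 = +1.
v=23: a=23^0·(≡5), b=23^1·(≡6) mod 23; (5|23)=-1, (6|23)=+1; (−1)^{0·1·11}·(-1)^1·(+1)^0 = -1.
v=∞: 19 > 0 and -6670 < 0  ⇒  (a,b)_∞ = +1.
v=5: a=5^0·(≡1), b=5^1·(≡1) mod 5; (1|5)=+1, (1|5)=+1; (−1)^{0·1·2}·(+1)^1·(+1)^0 = +1.
v=19: a=19^1·(≡6), b=19^2·(≡8) mod 19; (6|19)=+1, (8|19)=-1; (−1)^{1·2·9}·(+1)^2·(-1)^1 = -1.
(19, -6670 / ℚ) ramifies at {2, 19, 23, 29}: a division algebra.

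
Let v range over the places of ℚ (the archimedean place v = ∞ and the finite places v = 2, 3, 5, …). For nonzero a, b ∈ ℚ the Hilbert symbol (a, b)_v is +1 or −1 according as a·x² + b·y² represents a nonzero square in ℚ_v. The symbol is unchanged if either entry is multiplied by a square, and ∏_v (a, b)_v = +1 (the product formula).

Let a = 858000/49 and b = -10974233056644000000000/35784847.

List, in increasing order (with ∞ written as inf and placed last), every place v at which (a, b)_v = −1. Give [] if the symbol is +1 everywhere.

[3, 7, 11, 13]

Mod squares: a ≡ 2145, b ≡ -70. Check v ∈ {∞, 2, 3, 5, 7, 11, 13, 17, 19}.
v=7: a=7^-2·(≡3), b=7^-3·(≡4) mod 7; (3|7)=-1, (4|7)=+1; (−1)^{-2·-3·3}·(-1)^-3·(+1)^-2 = -1.
v=2: v_2(a)=4, v_2(b)=11; units ≡ 1, 5 (mod 8); ε·ε+αω+βω = 0·0+4·1+11·0 ≡ 0  ⇒  (a,b)_2 = +1.
v=11: a=11^1·(≡2), b=11^4·(≡10) mod 11; (2|11)=-1, (10|11)=-1; (−1)^{1·4·5}·(-1)^4·(-1)^1 = -1.
v=3: a=3^1·(≡1), b=3^8·(≡2) mod 3; (1|3)=+1, (2|3)=-1; (−1)^{1·8·1}·(+1)^8·(-1)^1 = -1.
v=19: a=19^0·(≡5), b=19^-2·(≡17) mod 19; (5|19)=+1, (17|19)=+1; (−1)^{0·-2·9}·(+1)^-2·(+1)^0 = +1.
v=∞: 2145 > 0 and -70 < 0  ⇒  (a,b)_∞ = +1.
v=17: a=17^0·(≡12), b=17^-2·(≡15) mod 17; (12|17)=-1, (15|17)=+1; (−1)^{0·-2·8}·(-1)^-2·(+1)^0 = +1.
v=5: a=5^3·(≡1), b=5^9·(≡1) mod 5; (1|5)=+1, (1|5)=+1; (−1)^{3·9·2}·(+1)^9·(+1)^3 = +1.
v=13: a=13^1·(≡9), b=13^4·(≡8) mod 13; (9|13)=+1, (8|13)=-1; (−1)^{1·4·6}·(+1)^4·(-1)^1 = -1.
Ram(2145, -70) = {3, 7, 11, 13}; no ℚ_3-point on the conic.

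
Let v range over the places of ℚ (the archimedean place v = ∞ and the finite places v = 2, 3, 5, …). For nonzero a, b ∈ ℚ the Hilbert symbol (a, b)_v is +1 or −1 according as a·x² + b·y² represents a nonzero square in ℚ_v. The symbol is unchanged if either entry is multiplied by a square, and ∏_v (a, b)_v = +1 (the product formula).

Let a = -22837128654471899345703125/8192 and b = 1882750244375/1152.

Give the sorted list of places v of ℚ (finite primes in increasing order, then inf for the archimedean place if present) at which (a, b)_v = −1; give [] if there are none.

Mod squares: a ≡ -154, b ≡ 8398. Check v ∈ {∞, 2, 3, 5, 7, 11, 13, 17, 19}.
v=5: a=5^10·(≡1), b=5^4·(≡3) mod 5; (1|5)=+1, (3|5)=-1; (−1)^{10·4·2}·(+1)^4·(-1)^10 = +1.
v=19: a=19^2·(≡1), b=19^1·(≡5) mod 19; (1|19)=+1, (5|19)=+1; (−1)^{2·1·9}·(+1)^1·(+1)^2 = +1.
v=13: a=13^2·(≡6), b=13^1·(≡12) mod 13; (6|13)=-1, (12|13)=+1; (−1)^{2·1·6}·(-1)^1·(+1)^2 = -1.
v=11: a=11^5·(≡7), b=11^4·(≡1) mod 11; (7|11)=-1, (1|11)=+1; (−1)^{5·4·5}·(-1)^4·(+1)^5 = +1.
v=3: a=3^0·(≡2), b=3^-2·(≡1) mod 3; (2|3)=-1, (1|3)=+1; (−1)^{0·-2·1}·(-1)^-2·(+1)^0 = +1.
v=2: v_2(a)=-13, v_2(b)=-7; units ≡ 3, 7 (mod 8); ε·ε+αω+βω = 1·1+-13·0+-7·1 ≡ 0  ⇒  (a,b)_2 = +1.
v=7: a=7^7·(≡5), b=7^2·(≡5) mod 7; (5|7)=-1, (5|7)=-1; (−1)^{7·2·3}·(-1)^2·(-1)^7 = -1.
v=∞: -154 < 0 and 8398 > 0  ⇒  (a,b)_∞ = +1.
v=17: a=17^2·(≡16), b=17^1·(≡13) mod 17; (16|17)=+1, (13|17)=+1; (−1)^{2·1·8}·(+1)^1·(+1)^2 = +1.
|Ram(-154, 8398)| = 2, even; anisotropic at {7, 13}.

[7, 13]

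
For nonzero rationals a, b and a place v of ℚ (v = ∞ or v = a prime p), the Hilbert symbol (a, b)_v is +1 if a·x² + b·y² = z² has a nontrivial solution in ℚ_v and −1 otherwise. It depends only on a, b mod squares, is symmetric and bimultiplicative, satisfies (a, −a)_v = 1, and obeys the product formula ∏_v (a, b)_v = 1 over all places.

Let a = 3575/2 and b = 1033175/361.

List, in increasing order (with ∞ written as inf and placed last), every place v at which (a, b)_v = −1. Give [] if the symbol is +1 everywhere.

(a, b) ≡ (286, 143) mod (ℚ^×)²; places V = {2, 5, 11, 13, 17, 19, ∞}.
(a,b)_19: α=0, u≡11; β=-2, v≡12 (mod 19); (11|19)=+1, (12|19)=-1; sign (−1)^0·+1^-2·-1^0 = +1.
(a,b)_∞: sgn(286)=+, sgn(143)=+, so +1.
(a,b)_5: α=2, u≡4; β=2, v≡2 (mod 5); (4|5)=+1, (2|5)=-1; sign (−1)^0·+1^2·-1^2 = +1.
(a,b)_13: α=1, u≡1; β=1, v≡11 (mod 13); (1|13)=+1, (11|13)=-1; sign (−1)^0·+1^1·-1^1 = -1.
(a,b)_17: α=0, u≡11; β=2, v≡14 (mod 17); (11|17)=-1, (14|17)=-1; sign (−1)^0·-1^2·-1^0 = +1.
(a,b)_11: α=1, u≡3; β=1, v≡2 (mod 11); (3|11)=+1, (2|11)=-1; sign (−1)^1·+1^1·-1^1 = +1.
(a,b)_2: α=-1, β=0; u≡7, v≡7 (mod 8); ε(u)ε(v)=1·1, αω(v)=-1·0, βω(u)=0·0; sum ≡ 1  ⇒  -1.
Ram(286, 143) = {2, 13}; no ℚ_2-point on the conic.

[2, 13]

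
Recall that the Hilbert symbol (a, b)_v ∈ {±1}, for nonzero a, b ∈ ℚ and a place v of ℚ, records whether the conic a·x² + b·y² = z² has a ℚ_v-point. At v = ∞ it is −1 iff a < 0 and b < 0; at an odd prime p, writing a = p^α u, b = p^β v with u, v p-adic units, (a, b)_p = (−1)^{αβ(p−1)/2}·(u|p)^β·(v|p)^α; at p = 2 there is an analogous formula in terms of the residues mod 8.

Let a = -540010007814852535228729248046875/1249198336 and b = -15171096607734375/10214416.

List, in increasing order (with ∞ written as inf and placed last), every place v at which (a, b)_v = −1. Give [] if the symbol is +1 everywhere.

[3, 11, 19, inf]

(a, b) ≡ (-1995, -55) mod (ℚ^×)²; places V = {2, 3, 5, 7, 11, 17, 19, 37, 47, ∞}.
(a,b)_19: α=5, u≡5; β=2, v≡8 (mod 19); (5|19)=+1, (8|19)=-1; sign (−1)^0·+1^2·-1^5 = -1.
(a,b)_47: α=-4, u≡22; β=-2, v≡41 (mod 47); (22|47)=-1, (41|47)=-1; sign (−1)^0·-1^-2·-1^-4 = +1.
(a,b)_2: α=-8, β=-4; u≡5, v≡1 (mod 8); ε(u)ε(v)=0·0, αω(v)=-8·0, βω(u)=-4·1; sum ≡ 0  ⇒  +1.
(a,b)_37: α=4, u≡9; β=2, v≡2 (mod 37); (9|37)=+1, (2|37)=-1; sign (−1)^0·+1^2·-1^4 = +1.
(a,b)_7: α=5, u≡2; β=2, v≡1 (mod 7); (2|7)=+1, (1|7)=+1; sign (−1)^0·+1^2·+1^5 = +1.
(a,b)_17: α=0, u≡11; β=-2, v≡4 (mod 17); (11|17)=-1, (4|17)=+1; sign (−1)^0·-1^-2·+1^0 = +1.
(a,b)_5: α=19, u≡1; β=7, v≡1 (mod 5); (1|5)=+1, (1|5)=+1; sign (−1)^0·+1^7·+1^19 = +1.
(a,b)_∞: sgn(-1995)=−, sgn(-55)=−, so -1.
(a,b)_3: α=1, u≡1; β=6, v≡2 (mod 3); (1|3)=+1, (2|3)=-1; sign (−1)^0·+1^6·-1^1 = -1.
(a,b)_11: α=2, u≡7; β=1, v≡7 (mod 11); (7|11)=-1, (7|11)=-1; sign (−1)^0·-1^1·-1^2 = -1.
|Ram(-1995, -55)| = 4, even; anisotropic at {3, 11, 19, ∞}.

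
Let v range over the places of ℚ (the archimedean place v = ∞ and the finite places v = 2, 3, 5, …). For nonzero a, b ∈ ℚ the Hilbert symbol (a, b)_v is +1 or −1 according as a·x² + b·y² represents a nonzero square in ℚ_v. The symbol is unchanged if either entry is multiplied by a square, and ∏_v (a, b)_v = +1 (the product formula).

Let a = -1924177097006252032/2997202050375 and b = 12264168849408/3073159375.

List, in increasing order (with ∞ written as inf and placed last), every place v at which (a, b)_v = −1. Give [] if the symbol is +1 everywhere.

[2, 3, 5, 7]

Mod squares: a ≡ -3570, b ≡ 5610. Check v ∈ {∞, 2, 3, 5, 7, 11, 13, 17, 23, 43}.
v=17: a=17^1·(≡6), b=17^1·(≡7) mod 17; (6|17)=-1, (7|17)=-1; (−1)^{1·1·8}·(-1)^1·(-1)^1 = +1.
v=43: a=43^0·(≡2), b=43^2·(≡22) mod 43; (2|43)=-1, (22|43)=-1; (−1)^{0·2·21}·(-1)^2·(-1)^0 = +1.
v=23: a=23^-4·(≡6), b=23^-2·(≡21) mod 23; (6|23)=+1, (21|23)=-1; (−1)^{-4·-2·11}·(+1)^-2·(-1)^-4 = +1.
v=∞: -3570 < 0 and 5610 > 0  ⇒  (a,b)_∞ = +1.
v=2: v_2(a)=37, v_2(b)=15; units ≡ 7, 5 (mod 8); ε·ε+αω+βω = 1·0+37·1+15·0 ≡ 1  ⇒  (a,b)_2 = -1.
v=5: a=5^-3·(≡1), b=5^-5·(≡3) mod 5; (1|5)=+1, (3|5)=-1; (−1)^{-3·-5·2}·(+1)^-5·(-1)^-3 = -1.
v=11: a=11^0·(≡9), b=11^-1·(≡9) mod 11; (9|11)=+1, (9|11)=+1; (−1)^{0·-1·5}·(+1)^-1·(+1)^0 = +1.
v=13: a=13^-4·(≡8), b=13^-2·(≡8) mod 13; (8|13)=-1, (8|13)=-1; (−1)^{-4·-2·6}·(-1)^-2·(-1)^-4 = +1.
v=3: a=3^-1·(≡1), b=3^5·(≡1) mod 3; (1|3)=+1, (1|3)=+1; (−1)^{-1·5·1}·(+1)^5·(+1)^-1 = -1.
v=7: a=7^7·(≡1), b=7^2·(≡6) mod 7; (1|7)=+1, (6|7)=-1; (−1)^{7·2·3}·(+1)^2·(-1)^7 = -1.
Ram(-3570, 5610) = {2, 3, 5, 7}; no ℚ_2-point on the conic.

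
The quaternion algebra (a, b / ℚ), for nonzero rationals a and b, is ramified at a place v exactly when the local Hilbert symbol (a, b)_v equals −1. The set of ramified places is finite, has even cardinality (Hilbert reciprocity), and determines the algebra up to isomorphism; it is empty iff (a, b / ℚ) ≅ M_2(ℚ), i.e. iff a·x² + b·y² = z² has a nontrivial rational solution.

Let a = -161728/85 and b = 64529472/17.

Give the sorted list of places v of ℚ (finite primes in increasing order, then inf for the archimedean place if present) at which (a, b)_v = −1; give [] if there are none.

Mod squares: a ≡ -595, b ≡ 969. Check v ∈ {∞, 2, 3, 5, 7, 17, 19}.
v=3: a=3^0·(≡2), b=3^1·(≡2) mod 3; (2|3)=-1, (2|3)=-1; (−1)^{0·1·1}·(-1)^1·(-1)^0 = -1.
v=5: a=5^-1·(≡1), b=5^0·(≡1) mod 5; (1|5)=+1, (1|5)=+1; (−1)^{-1·0·2}·(+1)^0·(+1)^-1 = +1.
v=19: a=19^2·(≡3), b=19^3·(≡8) mod 19; (3|19)=-1, (8|19)=-1; (−1)^{2·3·9}·(-1)^3·(-1)^2 = -1.
v=2: v_2(a)=6, v_2(b)=6; units ≡ 5, 1 (mod 8); ε·ε+αω+βω = 0·0+6·0+6·1 ≡ 0  ⇒  (a,b)_2 = +1.
v=7: a=7^1·(≡3), b=7^2·(≡6) mod 7; (3|7)=-1, (6|7)=-1; (−1)^{1·2·3}·(-1)^2·(-1)^1 = -1.
v=∞: -595 < 0 and 969 > 0  ⇒  (a,b)_∞ = +1.
v=17: a=17^-1·(≡2), b=17^-1·(≡5) mod 17; (2|17)=+1, (5|17)=-1; (−1)^{-1·-1·8}·(+1)^-1·(-1)^-1 = -1.
|Ram(-595, 969)| = 4, even; anisotropic at {3, 7, 17, 19}.

[3, 7, 17, 19]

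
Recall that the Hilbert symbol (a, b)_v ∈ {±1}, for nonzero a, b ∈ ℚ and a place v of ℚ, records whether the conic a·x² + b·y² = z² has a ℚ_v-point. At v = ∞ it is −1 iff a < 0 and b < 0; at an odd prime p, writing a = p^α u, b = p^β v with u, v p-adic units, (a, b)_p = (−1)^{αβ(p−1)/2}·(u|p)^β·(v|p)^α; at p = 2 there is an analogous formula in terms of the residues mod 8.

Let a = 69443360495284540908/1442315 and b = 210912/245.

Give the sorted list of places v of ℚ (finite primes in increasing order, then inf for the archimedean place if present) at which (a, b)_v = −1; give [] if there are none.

[5, 7]

(a, b) ≡ (105, 390) mod (ℚ^×)²; places V = {2, 3, 5, 7, 11, 13, 19, 29, 31, ∞}.
(a,b)_5: α=-1, u≡1; β=-1, v≡3 (mod 5); (1|5)=+1, (3|5)=-1; sign (−1)^0·+1^-1·-1^-1 = -1.
(a,b)_13: α=10, u≡10; β=3, v≡4 (mod 13); (10|13)=+1, (4|13)=+1; sign (−1)^0·+1^3·+1^10 = +1.
(a,b)_31: α=2, u≡3; β=0, v≡4 (mod 31); (3|31)=-1, (4|31)=+1; sign (−1)^0·-1^0·+1^2 = +1.
(a,b)_29: α=-2, u≡8; β=0, v≡13 (mod 29); (8|29)=-1, (13|29)=+1; sign (−1)^0·-1^0·+1^-2 = +1.
(a,b)_19: α=2, u≡12; β=0, v≡13 (mod 19); (12|19)=-1, (13|19)=-1; sign (−1)^0·-1^0·-1^2 = +1.
(a,b)_7: α=-3, u≡2; β=-2, v≡6 (mod 7); (2|7)=+1, (6|7)=-1; sign (−1)^0·+1^-2·-1^-3 = -1.
(a,b)_2: α=2, β=5; u≡1, v≡3 (mod 8); ε(u)ε(v)=0·1, αω(v)=2·1, βω(u)=5·0; sum ≡ 0  ⇒  +1.
(a,b)_3: α=1, u≡2; β=1, v≡1 (mod 3); (2|3)=-1, (1|3)=+1; sign (−1)^1·-1^1·+1^1 = +1.
(a,b)_∞: sgn(105)=+, sgn(390)=+, so +1.
(a,b)_11: α=2, u≡6; β=0, v≡3 (mod 11); (6|11)=-1, (3|11)=+1; sign (−1)^0·-1^0·+1^2 = +1.
|Ram(105, 390)| = 2, even; anisotropic at {5, 7}.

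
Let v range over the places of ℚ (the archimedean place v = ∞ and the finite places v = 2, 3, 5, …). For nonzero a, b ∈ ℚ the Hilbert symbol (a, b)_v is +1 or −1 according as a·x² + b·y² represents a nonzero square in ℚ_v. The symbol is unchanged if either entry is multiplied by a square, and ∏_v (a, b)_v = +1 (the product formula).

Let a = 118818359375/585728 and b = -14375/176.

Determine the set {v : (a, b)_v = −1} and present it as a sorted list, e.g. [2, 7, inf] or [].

[11, 13]

(a, b) ≡ (3289, -253) mod (ℚ^×)²; places V = {2, 5, 11, 13, 23, ∞}.
(a,b)_11: α=-1, u≡7; β=-1, v≡7 (mod 11); (7|11)=-1, (7|11)=-1; sign (−1)^1·-1^-1·-1^-1 = -1.
(a,b)_13: α=-1, u≡6; β=0, v≡6 (mod 13); (6|13)=-1, (6|13)=-1; sign (−1)^0·-1^0·-1^-1 = -1.
(a,b)_5: α=10, u≡4; β=4, v≡2 (mod 5); (4|5)=+1, (2|5)=-1; sign (−1)^0·+1^4·-1^10 = +1.
(a,b)_2: α=-12, β=-4; u≡1, v≡3 (mod 8); ε(u)ε(v)=0·1, αω(v)=-12·1, βω(u)=-4·0; sum ≡ 0  ⇒  +1.
(a,b)_∞: sgn(3289)=+, sgn(-253)=−, so +1.
(a,b)_23: α=3, u≡17; β=1, v≡12 (mod 23); (17|23)=-1, (12|23)=+1; sign (−1)^1·-1^1·+1^3 = +1.
|Ram(3289, -253)| = 2, even; anisotropic at {11, 13}.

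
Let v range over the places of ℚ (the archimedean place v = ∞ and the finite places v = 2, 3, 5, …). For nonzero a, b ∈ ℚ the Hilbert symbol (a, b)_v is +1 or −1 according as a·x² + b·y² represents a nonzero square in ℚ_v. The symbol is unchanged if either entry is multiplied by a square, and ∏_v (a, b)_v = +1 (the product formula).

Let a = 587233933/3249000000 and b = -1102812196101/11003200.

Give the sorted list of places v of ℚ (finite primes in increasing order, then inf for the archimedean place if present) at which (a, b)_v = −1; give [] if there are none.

[13, 31]

Mod squares: a ≡ 13, b ≡ -20553. Check v ∈ {∞, 2, 3, 5, 7, 11, 13, 17, 19, 23, 31, 47}.
v=3: a=3^-2·(≡1), b=3^1·(≡1) mod 3; (1|3)=+1, (1|3)=+1; (−1)^{-2·1·1}·(+1)^1·(+1)^-2 = +1.
v=11: a=11^2·(≡7), b=11^2·(≡6) mod 11; (7|11)=-1, (6|11)=-1; (−1)^{2·2·5}·(-1)^2·(-1)^2 = +1.
v=17: a=17^0·(≡9), b=17^1·(≡16) mod 17; (9|17)=+1, (16|17)=+1; (−1)^{0·1·8}·(+1)^1·(+1)^0 = +1.
v=23: a=23^0·(≡2), b=23^-2·(≡8) mod 23; (2|23)=+1, (8|23)=+1; (−1)^{0·-2·11}·(+1)^-2·(+1)^0 = +1.
v=47: a=47^2·(≡35), b=47^0·(≡38) mod 47; (35|47)=-1, (38|47)=-1; (−1)^{2·0·23}·(-1)^0·(-1)^2 = +1.
v=19: a=19^-2·(≡10), b=19^0·(≡1) mod 19; (10|19)=-1, (1|19)=+1; (−1)^{-2·0·9}·(-1)^0·(+1)^-2 = +1.
v=13: a=13^3·(≡4), b=13^-1·(≡11) mod 13; (4|13)=+1, (11|13)=-1; (−1)^{3·-1·6}·(+1)^-1·(-1)^3 = -1.
v=31: a=31^0·(≡23), b=31^1·(≡10) mod 31; (23|31)=-1, (10|31)=+1; (−1)^{0·1·15}·(-1)^1·(+1)^0 = -1.
v=2: v_2(a)=-6, v_2(b)=-6; units ≡ 5, 7 (mod 8); ε·ε+αω+βω = 0·1+-6·0+-6·1 ≡ 0  ⇒  (a,b)_2 = +1.
v=7: a=7^0·(≡6), b=7^8·(≡6) mod 7; (6|7)=-1, (6|7)=-1; (−1)^{0·8·3}·(-1)^8·(-1)^0 = +1.
v=∞: 13 > 0 and -20553 < 0  ⇒  (a,b)_∞ = +1.
v=5: a=5^-6·(≡3), b=5^-2·(≡3) mod 5; (3|5)=-1, (3|5)=-1; (−1)^{-6·-2·2}·(-1)^-2·(-1)^-6 = +1.
(13, -20553 / ℚ) ramifies at {13, 31}: a division algebra.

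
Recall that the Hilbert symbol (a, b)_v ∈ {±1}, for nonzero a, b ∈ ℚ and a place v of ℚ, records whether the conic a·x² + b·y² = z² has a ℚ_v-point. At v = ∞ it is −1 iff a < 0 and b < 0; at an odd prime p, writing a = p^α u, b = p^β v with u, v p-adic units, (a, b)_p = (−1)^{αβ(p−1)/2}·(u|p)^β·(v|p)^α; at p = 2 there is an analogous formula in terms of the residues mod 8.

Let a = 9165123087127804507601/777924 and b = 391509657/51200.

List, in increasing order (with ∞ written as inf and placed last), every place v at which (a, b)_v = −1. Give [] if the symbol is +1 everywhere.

[11, 31]

(a, b) ≡ (13827209, 14674) mod (ℚ^×)²; places V = {2, 3, 5, 7, 11, 23, 29, 31, 41, 43, ∞}.
(a,b)_3: α=-4, u≡2; β=2, v≡1 (mod 3); (2|3)=-1, (1|3)=+1; sign (−1)^0·-1^2·+1^-4 = +1.
(a,b)_29: α=4, u≡13; β=1, v≡13 (mod 29); (13|29)=+1, (13|29)=+1; sign (−1)^0·+1^1·+1^4 = +1.
(a,b)_11: α=7, u≡1; β=3, v≡3 (mod 11); (1|11)=+1, (3|11)=+1; sign (−1)^1·+1^3·+1^7 = -1.
(a,b)_31: α=1, u≡23; β=0, v≡29 (mod 31); (23|31)=-1, (29|31)=-1; sign (−1)^0·-1^0·-1^1 = -1.
(a,b)_43: α=1, u≡4; β=0, v≡24 (mod 43); (4|43)=+1, (24|43)=+1; sign (−1)^0·+1^0·+1^1 = +1.
(a,b)_5: α=0, u≡4; β=-2, v≡4 (mod 5); (4|5)=+1, (4|5)=+1; sign (−1)^0·+1^-2·+1^0 = +1.
(a,b)_7: α=-4, u≡1; β=2, v≡2 (mod 7); (1|7)=+1, (2|7)=+1; sign (−1)^0·+1^2·+1^-4 = +1.
(a,b)_2: α=-2, β=-11; u≡1, v≡1 (mod 8); ε(u)ε(v)=0·0, αω(v)=-2·0, βω(u)=-11·0; sum ≡ 0  ⇒  +1.
(a,b)_41: α=1, u≡30; β=0, v≡9 (mod 41); (30|41)=-1, (9|41)=+1; sign (−1)^0·-1^0·+1^1 = +1.
(a,b)_23: α=3, u≡13; β=1, v≡10 (mod 23); (13|23)=+1, (10|23)=-1; sign (−1)^1·+1^1·-1^3 = +1.
(a,b)_∞: sgn(13827209)=+, sgn(14674)=+, so +1.
|Ram(13827209, 14674)| = 2, even; anisotropic at {11, 31}.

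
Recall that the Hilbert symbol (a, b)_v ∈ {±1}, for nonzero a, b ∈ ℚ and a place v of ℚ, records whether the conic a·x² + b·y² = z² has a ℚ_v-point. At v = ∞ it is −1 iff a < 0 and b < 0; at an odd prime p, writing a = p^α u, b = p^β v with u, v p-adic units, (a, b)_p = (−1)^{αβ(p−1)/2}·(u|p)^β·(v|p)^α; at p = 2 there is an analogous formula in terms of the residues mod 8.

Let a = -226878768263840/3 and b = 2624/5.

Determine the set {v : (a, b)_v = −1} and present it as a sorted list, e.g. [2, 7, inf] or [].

[2, 11, 19, 41]

Mod squares: a ≡ -6270, b ≡ 205. Check v ∈ {∞, 2, 3, 5, 7, 11, 19, 41}.
v=11: a=11^1·(≡6), b=11^0·(≡10) mod 11; (6|11)=-1, (10|11)=-1; (−1)^{1·0·5}·(-1)^0·(-1)^1 = -1.
v=19: a=19^1·(≡12), b=19^0·(≡8) mod 19; (12|19)=-1, (8|19)=-1; (−1)^{1·0·9}·(-1)^0·(-1)^1 = -1.
v=41: a=41^4·(≡27), b=41^1·(≡21) mod 41; (27|41)=-1, (21|41)=+1; (−1)^{4·1·20}·(-1)^1·(+1)^4 = -1.
v=2: v_2(a)=5, v_2(b)=6; units ≡ 1, 5 (mod 8); ε·ε+αω+βω = 0·0+5·1+6·0 ≡ 1  ⇒  (a,b)_2 = -1.
v=5: a=5^1·(≡4), b=5^-1·(≡4) mod 5; (4|5)=+1, (4|5)=+1; (−1)^{1·-1·2}·(+1)^-1·(+1)^1 = +1.
v=7: a=7^4·(≡2), b=7^0·(≡4) mod 7; (2|7)=+1, (4|7)=+1; (−1)^{4·0·3}·(+1)^0·(+1)^4 = +1.
v=∞: -6270 < 0 and 205 > 0  ⇒  (a,b)_∞ = +1.
v=3: a=3^-1·(≡1), b=3^0·(≡1) mod 3; (1|3)=+1, (1|3)=+1; (−1)^{-1·0·1}·(+1)^0·(+1)^-1 = +1.
|Ram(-6270, 205)| = 4, even; anisotropic at {2, 11, 19, 41}.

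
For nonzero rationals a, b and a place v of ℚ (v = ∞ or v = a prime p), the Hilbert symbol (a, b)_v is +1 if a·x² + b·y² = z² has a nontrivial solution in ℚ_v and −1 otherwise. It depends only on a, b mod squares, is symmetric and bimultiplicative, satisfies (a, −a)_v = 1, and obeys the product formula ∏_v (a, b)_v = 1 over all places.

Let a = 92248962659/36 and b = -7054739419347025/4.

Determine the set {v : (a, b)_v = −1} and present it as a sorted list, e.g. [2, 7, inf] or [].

[2, 7, 23, 31]

Mod squares: a ≡ 38421059, b ≡ -325567921. Check v ∈ {∞, 2, 3, 5, 7, 19, 23, 31, 37, 41, 43}.
v=7: a=7^4·(≡5), b=7^5·(≡6) mod 7; (5|7)=-1, (6|7)=-1; (−1)^{4·5·3}·(-1)^5·(-1)^4 = -1.
v=2: v_2(a)=-2, v_2(b)=-2; units ≡ 3, 7 (mod 8); ε·ε+αω+βω = 1·1+-2·0+-2·1 ≡ 1  ⇒  (a,b)_2 = -1.
v=31: a=31^1·(≡19), b=31^1·(≡1) mod 31; (19|31)=+1, (1|31)=+1; (−1)^{1·1·15}·(+1)^1·(+1)^1 = -1.
v=5: a=5^0·(≡4), b=5^2·(≡1) mod 5; (4|5)=+1, (1|5)=+1; (−1)^{0·2·2}·(+1)^2·(+1)^0 = +1.
v=37: a=37^1·(≡8), b=37^1·(≡29) mod 37; (8|37)=-1, (29|37)=-1; (−1)^{1·1·18}·(-1)^1·(-1)^1 = +1.
v=23: a=23^0·(≡22), b=23^1·(≡2) mod 23; (22|23)=-1, (2|23)=+1; (−1)^{0·1·11}·(-1)^1·(+1)^0 = -1.
v=41: a=41^1·(≡19), b=41^1·(≡12) mod 41; (19|41)=-1, (12|41)=-1; (−1)^{1·1·20}·(-1)^1·(-1)^1 = +1.
v=∞: 38421059 > 0 and -325567921 < 0  ⇒  (a,b)_∞ = +1.
v=19: a=19^1·(≡3), b=19^2·(≡5) mod 19; (3|19)=-1, (5|19)=+1; (−1)^{1·2·9}·(-1)^2·(+1)^1 = +1.
v=43: a=43^1·(≡16), b=43^1·(≡29) mod 43; (16|43)=+1, (29|43)=-1; (−1)^{1·1·21}·(+1)^1·(-1)^1 = +1.
v=3: a=3^-2·(≡2), b=3^0·(≡2) mod 3; (2|3)=-1, (2|3)=-1; (−1)^{-2·0·1}·(-1)^0·(-1)^-2 = +1.
Ram(38421059, -325567921) = {2, 7, 23, 31}; no ℚ_2-point on the conic.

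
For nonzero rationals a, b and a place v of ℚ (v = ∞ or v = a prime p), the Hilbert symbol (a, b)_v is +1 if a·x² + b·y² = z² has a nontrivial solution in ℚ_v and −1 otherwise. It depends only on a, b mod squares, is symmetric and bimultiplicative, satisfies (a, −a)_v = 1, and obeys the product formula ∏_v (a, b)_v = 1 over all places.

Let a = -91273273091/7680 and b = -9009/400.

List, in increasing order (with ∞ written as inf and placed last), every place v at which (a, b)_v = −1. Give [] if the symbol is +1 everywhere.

Mod squares: a ≡ -330, b ≡ -1001. Check v ∈ {∞, 2, 3, 5, 7, 11, 13}.
v=∞: -330 < 0 and -1001 < 0  ⇒  (a,b)_∞ = -1.
v=13: a=13^4·(≡2), b=13^1·(≡10) mod 13; (2|13)=-1, (10|13)=+1; (−1)^{4·1·6}·(-1)^1·(+1)^4 = -1.
v=7: a=7^4·(≡6), b=7^1·(≡1) mod 7; (6|7)=-1, (1|7)=+1; (−1)^{4·1·3}·(-1)^1·(+1)^4 = -1.
v=3: a=3^-1·(≡1), b=3^2·(≡1) mod 3; (1|3)=+1, (1|3)=+1; (−1)^{-1·2·1}·(+1)^2·(+1)^-1 = +1.
v=2: v_2(a)=-9, v_2(b)=-4; units ≡ 3, 7 (mod 8); ε·ε+αω+βω = 1·1+-9·0+-4·1 ≡ 1  ⇒  (a,b)_2 = -1.
v=11: a=11^3·(≡9), b=11^1·(≡7) mod 11; (9|11)=+1, (7|11)=-1; (−1)^{3·1·5}·(+1)^1·(-1)^3 = +1.
v=5: a=5^-1·(≡4), b=5^-2·(≡1) mod 5; (4|5)=+1, (1|5)=+1; (−1)^{-1·-2·2}·(+1)^-2·(+1)^-1 = +1.
|Ram(-330, -1001)| = 4, even; anisotropic at {2, 7, 13, ∞}.

[2, 7, 13, inf]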